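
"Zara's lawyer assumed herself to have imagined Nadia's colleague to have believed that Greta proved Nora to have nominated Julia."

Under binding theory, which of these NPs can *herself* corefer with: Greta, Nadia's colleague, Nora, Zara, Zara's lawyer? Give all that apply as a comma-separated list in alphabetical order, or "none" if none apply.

*herself* is a reflexive; Principle A requires it to be bound within its binding domain — the matrix clause.
— Greta: subject of the clause headed by 'proved'; does not c-command the reflexive — cannot bind it (Principle A).
— Nadia's colleague: subject of the clause headed by 'believed'; does not c-command the reflexive — cannot bind it (Principle A).
— Nora: subject of the clause headed by 'nominated'; does not c-command the reflexive — cannot bind it (Principle A).
— Zara: possessor inside the subject DP of the matrix clause; does not c-command the reflexive — cannot bind it (Principle A).
— Zara's lawyer: subject of the matrix clause; c-commands the reflexive within its binding domain — allowed (Principle A).

Zara's lawyer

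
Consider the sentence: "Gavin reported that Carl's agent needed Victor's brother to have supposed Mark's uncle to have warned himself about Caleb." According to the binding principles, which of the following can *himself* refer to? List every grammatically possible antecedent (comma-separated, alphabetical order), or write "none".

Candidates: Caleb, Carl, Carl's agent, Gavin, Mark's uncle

Mark's uncle

*himself* is a reflexive; Principle A requires it to be bound within its binding domain — the clause headed by 'warned'.
— Caleb: second object of the clause headed by 'warned'; does not c-command the reflexive — cannot bind it (Principle A).
— Carl: possessor inside the subject DP of the clause headed by 'needed'; does not c-command the reflexive — cannot bind it (Principle A).
— Carl's agent: subject of the clause headed by 'needed'; c-commands the reflexive but lies outside its binding domain — cannot bind it (Principle A).
— Gavin: subject of the matrix clause; c-commands the reflexive but lies outside its binding domain — cannot bind it (Principle A).
— Mark's uncle: subject of the clause headed by 'warned'; c-commands the reflexive within its binding domain — allowed (Principle A).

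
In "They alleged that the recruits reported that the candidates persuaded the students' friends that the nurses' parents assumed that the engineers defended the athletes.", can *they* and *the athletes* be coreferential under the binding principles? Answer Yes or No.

No

*the athletes* is an R-expression; Principle C requires it to be free (not bound by any c-commanding expression).
— they: subject of the matrix clause; the pronoun c-commands the R-expression — coreference blocked (Principle C).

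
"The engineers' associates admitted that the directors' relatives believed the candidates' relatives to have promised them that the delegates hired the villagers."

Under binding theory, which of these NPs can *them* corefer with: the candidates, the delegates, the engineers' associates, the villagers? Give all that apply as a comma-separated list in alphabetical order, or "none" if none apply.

*them* is a pronoun; Principle B requires it to be free in its binding domain — the clause headed by 'promised'.
— the candidates: possessor inside the subject DP of the clause headed by 'promised'; does not c-command the pronoun — Principle B does not apply; allowed.
— the delegates: subject of the clause headed by 'hired'; is c-commanded by the pronoun; coreference would bind this R-expression — blocked (Principle C).
— the engineers' associates: subject of the matrix clause; c-commands the pronoun but lies outside its binding domain — allowed.
— the villagers: object of the clause headed by 'hired'; is c-commanded by the pronoun; coreference would bind this R-expression — blocked (Principle C).

the candidates, the engineers' associates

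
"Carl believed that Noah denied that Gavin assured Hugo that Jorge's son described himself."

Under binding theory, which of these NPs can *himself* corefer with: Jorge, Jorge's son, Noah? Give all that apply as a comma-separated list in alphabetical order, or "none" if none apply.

Jorge's son

*himself* is a reflexive; Principle A requires it to be bound within its binding domain — the clause headed by 'described'.
— Jorge: possessor inside the subject DP of the clause headed by 'described'; does not c-command the reflexive — cannot bind it (Principle A).
— Jorge's son: subject of the clause headed by 'described'; c-commands the reflexive within its binding domain — allowed (Principle A).
— Noah: subject of the clause headed by 'denied'; c-commands the reflexive but lies outside its binding domain — cannot bind it (Principle A).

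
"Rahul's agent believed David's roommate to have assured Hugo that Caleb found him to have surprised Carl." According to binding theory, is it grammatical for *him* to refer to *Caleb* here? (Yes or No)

No

*Caleb* is an R-expression; Principle C requires it to be free (not bound by any c-commanding expression).
— him: subject of the clause headed by 'surprised'; the R-expression locally c-commands the pronoun — coreference blocked (Principle B on the pronoun).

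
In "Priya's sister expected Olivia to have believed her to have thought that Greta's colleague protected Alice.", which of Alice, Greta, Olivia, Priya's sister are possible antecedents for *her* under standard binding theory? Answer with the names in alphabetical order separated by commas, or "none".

Priya's sister

*her* is a pronoun; Principle B requires it to be free in its binding domain — the clause headed by 'believed'.
— Alice: object of the clause headed by 'protected'; is c-commanded by the pronoun; coreference would bind this R-expression — blocked (Principle C).
— Greta: possessor inside the subject DP of the clause headed by 'protected'; is c-commanded by the pronoun; coreference would bind this R-expression — blocked (Principle C).
— Olivia: subject of the clause headed by 'believed'; c-commands the pronoun within its binding domain — blocked (Principle B).
— Priya's sister: subject of the matrix clause; c-commands the pronoun but lies outside its binding domain — allowed.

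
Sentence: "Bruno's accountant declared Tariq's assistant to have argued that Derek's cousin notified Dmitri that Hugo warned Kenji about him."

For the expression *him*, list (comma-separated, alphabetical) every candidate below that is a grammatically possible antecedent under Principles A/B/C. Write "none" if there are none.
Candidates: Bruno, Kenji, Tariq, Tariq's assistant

*him* is a pronoun; Principle B requires it to be free in its binding domain — the clause headed by 'warned'.
— Bruno: possessor inside the subject DP of the matrix clause; does not c-command the pronoun — Principle B does not apply; allowed.
— Kenji: object of the clause headed by 'warned'; c-commands the pronoun within its binding domain — blocked (Principle B).
— Tariq: possessor inside the subject DP of the clause headed by 'argued'; does not c-command the pronoun — Principle B does not apply; allowed.
— Tariq's assistant: subject of the clause headed by 'argued'; c-commands the pronoun but lies outside its binding domain — allowed.

Bruno, Tariq, Tariq's assistant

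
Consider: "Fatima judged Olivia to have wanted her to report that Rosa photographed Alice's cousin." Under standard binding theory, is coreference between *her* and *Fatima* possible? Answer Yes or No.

*Fatima* is an R-expression; Principle C requires it to be free (not bound by any c-commanding expression).
— her: subject of the clause headed by 'report'; the pronoun does not c-command the R-expression — coreference allowed.

Yes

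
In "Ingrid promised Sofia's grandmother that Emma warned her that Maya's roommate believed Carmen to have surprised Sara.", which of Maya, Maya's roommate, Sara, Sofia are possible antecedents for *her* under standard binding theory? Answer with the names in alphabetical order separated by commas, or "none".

*her* is a pronoun; Principle B requires it to be free in its binding domain — the clause headed by 'warned'.
— Maya: possessor inside the subject DP of the clause headed by 'believed'; is c-commanded by the pronoun; coreference would bind this R-expression — blocked (Principle C).
— Maya's roommate: subject of the clause headed by 'believed'; is c-commanded by the pronoun; coreference would bind this R-expression — blocked (Principle C).
— Sara: object of the clause headed by 'surprised'; is c-commanded by the pronoun; coreference would bind this R-expression — blocked (Principle C).
— Sofia: possessor inside the object DP of the matrix clause; does not c-command the pronoun — Principle B does not apply; allowed.

Sofia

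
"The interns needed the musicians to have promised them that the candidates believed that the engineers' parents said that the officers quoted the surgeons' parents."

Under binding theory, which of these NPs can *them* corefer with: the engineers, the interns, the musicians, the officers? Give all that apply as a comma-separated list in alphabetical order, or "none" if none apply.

the interns

*them* is a pronoun; Principle B requires it to be free in its binding domain — the clause headed by 'promised'.
— the engineers: possessor inside the subject DP of the clause headed by 'said'; is c-commanded by the pronoun; coreference would bind this R-expression — blocked (Principle C).
— the interns: subject of the matrix clause; c-commands the pronoun but lies outside its binding domain — allowed.
— the musicians: subject of the clause headed by 'promised'; c-commands the pronoun within its binding domain — blocked (Principle B).
— the officers: subject of the clause headed by 'quoted'; is c-commanded by the pronoun; coreference would bind this R-expression — blocked (Principle C).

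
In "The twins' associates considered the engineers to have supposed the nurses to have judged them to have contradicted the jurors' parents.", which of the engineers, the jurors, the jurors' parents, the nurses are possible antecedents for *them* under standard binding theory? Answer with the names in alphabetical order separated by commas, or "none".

the engineers

*them* is a pronoun; Principle B requires it to be free in its binding domain — the clause headed by 'judged'.
— the engineers: subject of the clause headed by 'supposed'; c-commands the pronoun but lies outside its binding domain — allowed.
— the jurors: possessor inside the object DP of the clause headed by 'contradicted'; is c-commanded by the pronoun; coreference would bind this R-expression — blocked (Principle C).
— the jurors' parents: object of the clause headed by 'contradicted'; is c-commanded by the pronoun; coreference would bind this R-expression — blocked (Principle C).
— the nurses: subject of the clause headed by 'judged'; c-commands the pronoun within its binding domain — blocked (Principle B).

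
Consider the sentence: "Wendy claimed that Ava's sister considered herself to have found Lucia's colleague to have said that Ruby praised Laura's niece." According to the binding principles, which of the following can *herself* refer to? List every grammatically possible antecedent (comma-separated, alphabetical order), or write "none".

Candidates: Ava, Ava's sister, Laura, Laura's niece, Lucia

Ava's sister

*herself* is a reflexive; Principle A requires it to be bound within its binding domain — the clause headed by 'considered'.
— Ava: possessor inside the subject DP of the clause headed by 'considered'; does not c-command the reflexive — cannot bind it (Principle A).
— Ava's sister: subject of the clause headed by 'considered'; c-commands the reflexive within its binding domain — allowed (Principle A).
— Laura: possessor inside the object DP of the clause headed by 'praised'; does not c-command the reflexive — cannot bind it (Principle A).
— Laura's niece: object of the clause headed by 'praised'; does not c-command the reflexive — cannot bind it (Principle A).
— Lucia: possessor inside the subject DP of the clause headed by 'said'; does not c-command the reflexive — cannot bind it (Principle A).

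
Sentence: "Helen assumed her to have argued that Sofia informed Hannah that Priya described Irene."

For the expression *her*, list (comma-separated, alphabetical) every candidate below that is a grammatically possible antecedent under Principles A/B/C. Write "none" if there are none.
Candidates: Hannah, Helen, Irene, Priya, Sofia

*her* is a pronoun; Principle B requires it to be free in its binding domain — the matrix clause.
— Hannah: object of the clause headed by 'informed'; is c-commanded by the pronoun; coreference would bind this R-expression — blocked (Principle C).
— Helen: subject of the matrix clause; c-commands the pronoun within its binding domain — blocked (Principle B).
— Irene: object of the clause headed by 'described'; is c-commanded by the pronoun; coreference would bind this R-expression — blocked (Principle C).
— Priya: subject of the clause headed by 'described'; is c-commanded by the pronoun; coreference would bind this R-expression — blocked (Principle C).
— Sofia: subject of the clause headed by 'informed'; is c-commanded by the pronoun; coreference would bind this R-expression — blocked (Principle C).

none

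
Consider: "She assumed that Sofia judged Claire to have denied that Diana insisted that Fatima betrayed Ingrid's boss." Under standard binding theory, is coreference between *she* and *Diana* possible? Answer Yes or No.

*Diana* is an R-expression; Principle C requires it to be free (not bound by any c-commanding expression).
— she: subject of the matrix clause; the pronoun c-commands the R-expression — coreference blocked (Principle C).

No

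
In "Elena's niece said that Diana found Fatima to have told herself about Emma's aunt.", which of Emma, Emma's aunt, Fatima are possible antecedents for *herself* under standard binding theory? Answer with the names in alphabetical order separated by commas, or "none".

*herself* is a reflexive; Principle A requires it to be bound within its binding domain — the clause headed by 'told'.
— Emma: possessor inside the second object DP of the clause headed by 'told'; does not c-command the reflexive — cannot bind it (Principle A).
— Emma's aunt: second object of the clause headed by 'told'; does not c-command the reflexive — cannot bind it (Principle A).
— Fatima: subject of the clause headed by 'told'; c-commands the reflexive within its binding domain — allowed (Principle A).

Fatima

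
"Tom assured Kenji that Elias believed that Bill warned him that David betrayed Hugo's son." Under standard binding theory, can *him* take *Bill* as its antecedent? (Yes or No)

*him* is a pronoun; Principle B requires it to be free in its binding domain — the clause headed by 'warned'.
— Bill: subject of the clause headed by 'warned'; c-commands the pronoun within its binding domain — blocked (Principle B).

No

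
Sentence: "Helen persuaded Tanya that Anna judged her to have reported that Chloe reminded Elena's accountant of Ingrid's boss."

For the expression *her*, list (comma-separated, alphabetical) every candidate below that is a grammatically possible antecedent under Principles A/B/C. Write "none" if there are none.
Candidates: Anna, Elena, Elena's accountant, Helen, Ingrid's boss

*her* is a pronoun; Principle B requires it to be free in its binding domain — the clause headed by 'judged'.
— Anna: subject of the clause headed by 'judged'; c-commands the pronoun within its binding domain — blocked (Principle B).
— Elena: possessor inside the object DP of the clause headed by 'reminded'; is c-commanded by the pronoun; coreference would bind this R-expression — blocked (Principle C).
— Elena's accountant: object of the clause headed by 'reminded'; is c-commanded by the pronoun; coreference would bind this R-expression — blocked (Principle C).
— Helen: subject of the matrix clause; c-commands the pronoun but lies outside its binding domain — allowed.
— Ingrid's boss: second object of the clause headed by 'reminded'; is c-commanded by the pronoun; coreference would bind this R-expression — blocked (Principle C).

Helen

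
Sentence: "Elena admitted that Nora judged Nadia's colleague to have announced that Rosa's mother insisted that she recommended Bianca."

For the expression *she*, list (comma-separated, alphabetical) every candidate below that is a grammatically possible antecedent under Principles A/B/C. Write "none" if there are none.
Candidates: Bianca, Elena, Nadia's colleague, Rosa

Elena, Nadia's colleague, Rosa

*she* is a pronoun; Principle B requires it to be free in its binding domain — the clause headed by 'recommended'.
— Bianca: object of the clause headed by 'recommended'; is c-commanded by the pronoun; coreference would bind this R-expression — blocked (Principle C).
— Elena: subject of the matrix clause; c-commands the pronoun but lies outside its binding domain — allowed.
— Nadia's colleague: subject of the clause headed by 'announced'; c-commands the pronoun but lies outside its binding domain — allowed.
— Rosa: possessor inside the subject DP of the clause headed by 'insisted'; does not c-command the pronoun — Principle B does not apply; allowed.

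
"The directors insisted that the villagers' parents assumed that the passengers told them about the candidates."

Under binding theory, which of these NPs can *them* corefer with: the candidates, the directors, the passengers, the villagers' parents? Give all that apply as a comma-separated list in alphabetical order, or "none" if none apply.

*them* is a pronoun; Principle B requires it to be free in its binding domain — the clause headed by 'told'.
— the candidates: second object of the clause headed by 'told'; is c-commanded by the pronoun; coreference would bind this R-expression — blocked (Principle C).
— the directors: subject of the matrix clause; c-commands the pronoun but lies outside its binding domain — allowed.
— the passengers: subject of the clause headed by 'told'; c-commands the pronoun within its binding domain — blocked (Principle B).
— the villagers' parents: subject of the clause headed by 'assumed'; c-commands the pronoun but lies outside its binding domain — allowed.

the directors, the villagers' parents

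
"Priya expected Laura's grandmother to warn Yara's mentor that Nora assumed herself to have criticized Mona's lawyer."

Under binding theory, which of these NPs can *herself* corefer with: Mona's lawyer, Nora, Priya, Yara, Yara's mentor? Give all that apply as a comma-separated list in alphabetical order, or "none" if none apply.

*herself* is a reflexive; Principle A requires it to be bound within its binding domain — the clause headed by 'assumed'.
— Mona's lawyer: object of the clause headed by 'criticized'; does not c-command the reflexive — cannot bind it (Principle A).
— Nora: subject of the clause headed by 'assumed'; c-commands the reflexive within its binding domain — allowed (Principle A).
— Priya: subject of the matrix clause; c-commands the reflexive but lies outside its binding domain — cannot bind it (Principle A).
— Yara: possessor inside the object DP of the clause headed by 'warn'; does not c-command the reflexive — cannot bind it (Principle A).
— Yara's mentor: object of the clause headed by 'warn'; c-commands the reflexive but lies outside its binding domain — cannot bind it (Principle A).

Nora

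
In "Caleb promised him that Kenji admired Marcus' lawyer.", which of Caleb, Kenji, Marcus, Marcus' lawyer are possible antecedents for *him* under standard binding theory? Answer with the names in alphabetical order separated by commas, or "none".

none

*him* is a pronoun; Principle B requires it to be free in its binding domain — the matrix clause.
— Caleb: subject of the matrix clause; c-commands the pronoun within its binding domain — blocked (Principle B).
— Kenji: subject of the clause headed by 'admired'; is c-commanded by the pronoun; coreference would bind this R-expression — blocked (Principle C).
— Marcus: possessor inside the object DP of the clause headed by 'admired'; is c-commanded by the pronoun; coreference would bind this R-expression — blocked (Principle C).
— Marcus' lawyer: object of the clause headed by 'admired'; is c-commanded by the pronoun; coreference would bind this R-expression — blocked (Principle C).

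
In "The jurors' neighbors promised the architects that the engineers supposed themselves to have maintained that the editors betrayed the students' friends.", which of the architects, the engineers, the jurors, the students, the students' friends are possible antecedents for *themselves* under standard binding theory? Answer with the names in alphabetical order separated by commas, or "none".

the engineers

*themselves* is a reflexive; Principle A requires it to be bound within its binding domain — the clause headed by 'supposed'.
— the architects: object of the matrix clause; c-commands the reflexive but lies outside its binding domain — cannot bind it (Principle A).
— the engineers: subject of the clause headed by 'supposed'; c-commands the reflexive within its binding domain — allowed (Principle A).
— the jurors: possessor inside the subject DP of the matrix clause; does not c-command the reflexive — cannot bind it (Principle A).
— the students: possessor inside the object DP of the clause headed by 'betrayed'; does not c-command the reflexive — cannot bind it (Principle A).
— the students' friends: object of the clause headed by 'betrayed'; does not c-command the reflexive — cannot bind it (Principle A).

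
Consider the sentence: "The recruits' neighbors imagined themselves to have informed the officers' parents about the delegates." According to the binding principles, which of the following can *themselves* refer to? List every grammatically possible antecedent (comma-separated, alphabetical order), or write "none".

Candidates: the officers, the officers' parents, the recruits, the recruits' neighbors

the recruits' neighbors

*themselves* is a reflexive; Principle A requires it to be bound within its binding domain — the matrix clause.
— the officers: possessor inside the object DP of the clause headed by 'informed'; does not c-command the reflexive — cannot bind it (Principle A).
— the officers' parents: object of the clause headed by 'informed'; does not c-command the reflexive — cannot bind it (Principle A).
— the recruits: possessor inside the subject DP of the matrix clause; does not c-command the reflexive — cannot bind it (Principle A).
— the recruits' neighbors: subject of the matrix clause; c-commands the reflexive within its binding domain — allowed (Principle A).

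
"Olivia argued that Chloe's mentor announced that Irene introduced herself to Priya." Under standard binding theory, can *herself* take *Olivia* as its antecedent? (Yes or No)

No

*herself* is a reflexive; Principle A requires it to be bound within its binding domain — the clause headed by 'introduced'.
— Olivia: subject of the matrix clause; c-commands the reflexive but lies outside its binding domain — cannot bind it (Principle A).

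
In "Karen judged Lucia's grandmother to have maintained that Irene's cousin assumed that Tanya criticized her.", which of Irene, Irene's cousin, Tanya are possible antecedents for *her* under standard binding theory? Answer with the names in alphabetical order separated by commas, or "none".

*her* is a pronoun; Principle B requires it to be free in its binding domain — the clause headed by 'criticized'.
— Irene: possessor inside the subject DP of the clause headed by 'assumed'; does not c-command the pronoun — Principle B does not apply; allowed.
— Irene's cousin: subject of the clause headed by 'assumed'; c-commands the pronoun but lies outside its binding domain — allowed.
— Tanya: subject of the clause headed by 'criticized'; c-commands the pronoun within its binding domain — blocked (Principle B).

Irene, Irene's cousin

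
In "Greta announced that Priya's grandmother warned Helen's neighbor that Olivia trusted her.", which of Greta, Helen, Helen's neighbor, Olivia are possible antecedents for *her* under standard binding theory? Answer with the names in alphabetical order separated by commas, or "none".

*her* is a pronoun; Principle B requires it to be free in its binding domain — the clause headed by 'trusted'.
— Greta: subject of the matrix clause; c-commands the pronoun but lies outside its binding domain — allowed.
— Helen: possessor inside the object DP of the clause headed by 'warned'; does not c-command the pronoun — Principle B does not apply; allowed.
— Helen's neighbor: object of the clause headed by 'warned'; c-commands the pronoun but lies outside its binding domain — allowed.
— Olivia: subject of the clause headed by 'trusted'; c-commands the pronoun within its binding domain — blocked (Principle B).

Greta, Helen, Helen's neighbor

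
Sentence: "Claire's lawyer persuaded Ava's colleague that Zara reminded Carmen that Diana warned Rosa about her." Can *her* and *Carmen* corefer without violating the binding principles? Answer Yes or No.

*Carmen* is an R-expression; Principle C requires it to be free (not bound by any c-commanding expression).
— her: second object of the clause headed by 'warned'; the pronoun does not c-command the R-expression — coreference allowed.

Yes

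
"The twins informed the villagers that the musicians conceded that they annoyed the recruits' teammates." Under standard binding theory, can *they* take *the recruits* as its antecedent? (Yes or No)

No

*they* is a pronoun; Principle B requires it to be free in its binding domain — the clause headed by 'annoyed'.
— the recruits: possessor inside the object DP of the clause headed by 'annoyed'; is c-commanded by the pronoun; coreference would bind this R-expression — blocked (Principle C).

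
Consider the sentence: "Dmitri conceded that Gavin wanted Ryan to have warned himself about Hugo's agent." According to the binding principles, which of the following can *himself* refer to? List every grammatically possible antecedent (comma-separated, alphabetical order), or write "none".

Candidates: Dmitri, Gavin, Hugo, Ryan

*himself* is a reflexive; Principle A requires it to be bound within its binding domain — the clause headed by 'warned'.
— Dmitri: subject of the matrix clause; c-commands the reflexive but lies outside its binding domain — cannot bind it (Principle A).
— Gavin: subject of the clause headed by 'wanted'; c-commands the reflexive but lies outside its binding domain — cannot bind it (Principle A).
— Hugo: possessor inside the second object DP of the clause headed by 'warned'; does not c-command the reflexive — cannot bind it (Principle A).
— Ryan: subject of the clause headed by 'warned'; c-commands the reflexive within its binding domain — allowed (Principle A).

Ryan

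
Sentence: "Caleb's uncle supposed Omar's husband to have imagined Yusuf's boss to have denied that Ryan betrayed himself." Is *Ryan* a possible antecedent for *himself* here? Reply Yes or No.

*himself* is a reflexive; Principle A requires it to be bound within its binding domain — the clause headed by 'betrayed'.
— Ryan: subject of the clause headed by 'betrayed'; c-commands the reflexive within its binding domain — allowed (Principle A).

Yes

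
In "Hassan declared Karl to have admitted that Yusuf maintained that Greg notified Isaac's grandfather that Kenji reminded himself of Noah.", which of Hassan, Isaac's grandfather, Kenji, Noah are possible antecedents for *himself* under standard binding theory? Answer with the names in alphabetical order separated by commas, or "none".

Kenji

*himself* is a reflexive; Principle A requires it to be bound within its binding domain — the clause headed by 'reminded'.
— Hassan: subject of the matrix clause; c-commands the reflexive but lies outside its binding domain — cannot bind it (Principle A).
— Isaac's grandfather: object of the clause headed by 'notified'; c-commands the reflexive but lies outside its binding domain — cannot bind it (Principle A).
— Kenji: subject of the clause headed by 'reminded'; c-commands the reflexive within its binding domain — allowed (Principle A).
— Noah: second object of the clause headed by 'reminded'; does not c-command the reflexive — cannot bind it (Principle A).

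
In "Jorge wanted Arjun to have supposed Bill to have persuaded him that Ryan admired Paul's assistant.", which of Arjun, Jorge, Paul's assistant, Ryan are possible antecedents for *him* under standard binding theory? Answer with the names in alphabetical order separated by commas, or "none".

Arjun, Jorge

*him* is a pronoun; Principle B requires it to be free in its binding domain — the clause headed by 'persuaded'.
— Arjun: subject of the clause headed by 'supposed'; c-commands the pronoun but lies outside its binding domain — allowed.
— Jorge: subject of the matrix clause; c-commands the pronoun but lies outside its binding domain — allowed.
— Paul's assistant: object of the clause headed by 'admired'; is c-commanded by the pronoun; coreference would bind this R-expression — blocked (Principle C).
— Ryan: subject of the clause headed by 'admired'; is c-commanded by the pronoun; coreference would bind this R-expression — blocked (Principle C).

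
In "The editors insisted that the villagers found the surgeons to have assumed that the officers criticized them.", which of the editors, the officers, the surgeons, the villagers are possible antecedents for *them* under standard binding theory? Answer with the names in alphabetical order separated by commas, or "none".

*them* is a pronoun; Principle B requires it to be free in its binding domain — the clause headed by 'criticized'.
— the editors: subject of the matrix clause; c-commands the pronoun but lies outside its binding domain — allowed.
— the officers: subject of the clause headed by 'criticized'; c-commands the pronoun within its binding domain — blocked (Principle B).
— the surgeons: subject of the clause headed by 'assumed'; c-commands the pronoun but lies outside its binding domain — allowed.
— the villagers: subject of the clause headed by 'found'; c-commands the pronoun but lies outside its binding domain — allowed.

the editors, the surgeons, the villagers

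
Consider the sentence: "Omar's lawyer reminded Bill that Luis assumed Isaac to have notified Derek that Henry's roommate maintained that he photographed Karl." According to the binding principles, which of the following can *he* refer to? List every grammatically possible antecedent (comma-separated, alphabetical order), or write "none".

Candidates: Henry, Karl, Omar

*he* is a pronoun; Principle B requires it to be free in its binding domain — the clause headed by 'photographed'.
— Henry: possessor inside the subject DP of the clause headed by 'maintained'; does not c-command the pronoun — Principle B does not apply; allowed.
— Karl: object of the clause headed by 'photographed'; is c-commanded by the pronoun; coreference would bind this R-expression — blocked (Principle C).
— Omar: possessor inside the subject DP of the matrix clause; does not c-command the pronoun — Principle B does not apply; allowed.

Henry, Omar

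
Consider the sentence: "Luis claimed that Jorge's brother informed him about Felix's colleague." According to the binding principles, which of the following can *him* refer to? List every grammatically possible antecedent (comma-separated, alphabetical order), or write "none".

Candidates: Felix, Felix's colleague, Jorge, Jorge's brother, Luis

Jorge, Luis

*him* is a pronoun; Principle B requires it to be free in its binding domain — the clause headed by 'informed'.
— Felix: possessor inside the second object DP of the clause headed by 'informed'; is c-commanded by the pronoun; coreference would bind this R-expression — blocked (Principle C).
— Felix's colleague: second object of the clause headed by 'informed'; is c-commanded by the pronoun; coreference would bind this R-expression — blocked (Principle C).
— Jorge: possessor inside the subject DP of the clause headed by 'informed'; does not c-command the pronoun — Principle B does not apply; allowed.
— Jorge's brother: subject of the clause headed by 'informed'; c-commands the pronoun within its binding domain — blocked (Principle B).
— Luis: subject of the matrix clause; c-commands the pronoun but lies outside its binding domain — allowed.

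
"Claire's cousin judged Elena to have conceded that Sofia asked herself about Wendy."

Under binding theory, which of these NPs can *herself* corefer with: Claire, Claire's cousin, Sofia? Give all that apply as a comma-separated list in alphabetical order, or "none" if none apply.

*herself* is a reflexive; Principle A requires it to be bound within its binding domain — the clause headed by 'asked'.
— Claire: possessor inside the subject DP of the matrix clause; does not c-command the reflexive — cannot bind it (Principle A).
— Claire's cousin: subject of the matrix clause; c-commands the reflexive but lies outside its binding domain — cannot bind it (Principle A).
— Sofia: subject of the clause headed by 'asked'; c-commands the reflexive within its binding domain — allowed (Principle A).

Sofia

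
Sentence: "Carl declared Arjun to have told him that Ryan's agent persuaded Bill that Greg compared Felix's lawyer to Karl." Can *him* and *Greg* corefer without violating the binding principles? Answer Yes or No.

*Greg* is an R-expression; Principle C requires it to be free (not bound by any c-commanding expression).
— him: object of the clause headed by 'told'; the pronoun c-commands the R-expression — coreference blocked (Principle C).

No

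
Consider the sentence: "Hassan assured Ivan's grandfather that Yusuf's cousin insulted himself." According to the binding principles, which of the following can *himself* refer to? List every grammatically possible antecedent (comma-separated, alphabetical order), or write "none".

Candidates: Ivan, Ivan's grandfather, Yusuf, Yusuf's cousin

Yusuf's cousin

*himself* is a reflexive; Principle A requires it to be bound within its binding domain — the clause headed by 'insulted'.
— Ivan: possessor inside the object DP of the matrix clause; does not c-command the reflexive — cannot bind it (Principle A).
— Ivan's grandfather: object of the matrix clause; c-commands the reflexive but lies outside its binding domain — cannot bind it (Principle A).
— Yusuf: possessor inside the subject DP of the clause headed by 'insulted'; does not c-command the reflexive — cannot bind it (Principle A).
— Yusuf's cousin: subject of the clause headed by 'insulted'; c-commands the reflexive within its binding domain — allowed (Principle A).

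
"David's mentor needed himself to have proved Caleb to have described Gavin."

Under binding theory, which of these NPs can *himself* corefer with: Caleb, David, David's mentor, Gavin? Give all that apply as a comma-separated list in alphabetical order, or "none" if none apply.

*himself* is a reflexive; Principle A requires it to be bound within its binding domain — the matrix clause.
— Caleb: subject of the clause headed by 'described'; does not c-command the reflexive — cannot bind it (Principle A).
— David: possessor inside the subject DP of the matrix clause; does not c-command the reflexive — cannot bind it (Principle A).
— David's mentor: subject of the matrix clause; c-commands the reflexive within its binding domain — allowed (Principle A).
— Gavin: object of the clause headed by 'described'; does not c-command the reflexive — cannot bind it (Principle A).

David's mentor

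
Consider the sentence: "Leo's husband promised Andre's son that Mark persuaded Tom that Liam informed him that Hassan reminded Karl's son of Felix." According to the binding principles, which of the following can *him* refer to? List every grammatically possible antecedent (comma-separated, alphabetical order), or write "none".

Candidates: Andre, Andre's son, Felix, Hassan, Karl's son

*him* is a pronoun; Principle B requires it to be free in its binding domain — the clause headed by 'informed'.
— Andre: possessor inside the object DP of the matrix clause; does not c-command the pronoun — Principle B does not apply; allowed.
— Andre's son: object of the matrix clause; c-commands the pronoun but lies outside its binding domain — allowed.
— Felix: second object of the clause headed by 'reminded'; is c-commanded by the pronoun; coreference would bind this R-expression — blocked (Principle C).
— Hassan: subject of the clause headed by 'reminded'; is c-commanded by the pronoun; coreference would bind this R-expression — blocked (Principle C).
— Karl's son: object of the clause headed by 'reminded'; is c-commanded by the pronoun; coreference would bind this R-expression — blocked (Principle C).

Andre, Andre's son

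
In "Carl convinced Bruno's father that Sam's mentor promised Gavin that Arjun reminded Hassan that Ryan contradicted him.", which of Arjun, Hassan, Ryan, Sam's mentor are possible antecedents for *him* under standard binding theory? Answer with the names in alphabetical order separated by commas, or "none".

*him* is a pronoun; Principle B requires it to be free in its binding domain — the clause headed by 'contradicted'.
— Arjun: subject of the clause headed by 'reminded'; c-commands the pronoun but lies outside its binding domain — allowed.
— Hassan: object of the clause headed by 'reminded'; c-commands the pronoun but lies outside its binding domain — allowed.
— Ryan: subject of the clause headed by 'contradicted'; c-commands the pronoun within its binding domain — blocked (Principle B).
— Sam's mentor: subject of the clause headed by 'promised'; c-commands the pronoun but lies outside its binding domain — allowed.

Arjun, Hassan, Sam's mentor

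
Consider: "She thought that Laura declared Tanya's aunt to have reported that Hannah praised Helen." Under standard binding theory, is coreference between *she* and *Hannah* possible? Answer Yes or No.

No

*Hannah* is an R-expression; Principle C requires it to be free (not bound by any c-commanding expression).
— she: subject of the matrix clause; the pronoun c-commands the R-expression — coreference blocked (Principle C).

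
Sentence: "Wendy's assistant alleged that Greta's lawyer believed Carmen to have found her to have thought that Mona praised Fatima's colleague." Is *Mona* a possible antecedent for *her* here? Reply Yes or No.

*her* is a pronoun; Principle B requires it to be free in its binding domain — the clause headed by 'found'.
— Mona: subject of the clause headed by 'praised'; is c-commanded by the pronoun; coreference would bind this R-expression — blocked (Principle C).

No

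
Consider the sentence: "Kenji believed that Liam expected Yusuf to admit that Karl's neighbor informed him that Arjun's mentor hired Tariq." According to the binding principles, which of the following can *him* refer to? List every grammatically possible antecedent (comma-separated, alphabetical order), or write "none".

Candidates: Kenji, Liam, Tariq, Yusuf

Kenji, Liam, Yusuf

*him* is a pronoun; Principle B requires it to be free in its binding domain — the clause headed by 'informed'.
— Kenji: subject of the matrix clause; c-commands the pronoun but lies outside its binding domain — allowed.
— Liam: subject of the clause headed by 'expected'; c-commands the pronoun but lies outside its binding domain — allowed.
— Tariq: object of the clause headed by 'hired'; is c-commanded by the pronoun; coreference would bind this R-expression — blocked (Principle C).
— Yusuf: subject of the clause headed by 'admit'; c-commands the pronoun but lies outside its binding domain — allowed.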